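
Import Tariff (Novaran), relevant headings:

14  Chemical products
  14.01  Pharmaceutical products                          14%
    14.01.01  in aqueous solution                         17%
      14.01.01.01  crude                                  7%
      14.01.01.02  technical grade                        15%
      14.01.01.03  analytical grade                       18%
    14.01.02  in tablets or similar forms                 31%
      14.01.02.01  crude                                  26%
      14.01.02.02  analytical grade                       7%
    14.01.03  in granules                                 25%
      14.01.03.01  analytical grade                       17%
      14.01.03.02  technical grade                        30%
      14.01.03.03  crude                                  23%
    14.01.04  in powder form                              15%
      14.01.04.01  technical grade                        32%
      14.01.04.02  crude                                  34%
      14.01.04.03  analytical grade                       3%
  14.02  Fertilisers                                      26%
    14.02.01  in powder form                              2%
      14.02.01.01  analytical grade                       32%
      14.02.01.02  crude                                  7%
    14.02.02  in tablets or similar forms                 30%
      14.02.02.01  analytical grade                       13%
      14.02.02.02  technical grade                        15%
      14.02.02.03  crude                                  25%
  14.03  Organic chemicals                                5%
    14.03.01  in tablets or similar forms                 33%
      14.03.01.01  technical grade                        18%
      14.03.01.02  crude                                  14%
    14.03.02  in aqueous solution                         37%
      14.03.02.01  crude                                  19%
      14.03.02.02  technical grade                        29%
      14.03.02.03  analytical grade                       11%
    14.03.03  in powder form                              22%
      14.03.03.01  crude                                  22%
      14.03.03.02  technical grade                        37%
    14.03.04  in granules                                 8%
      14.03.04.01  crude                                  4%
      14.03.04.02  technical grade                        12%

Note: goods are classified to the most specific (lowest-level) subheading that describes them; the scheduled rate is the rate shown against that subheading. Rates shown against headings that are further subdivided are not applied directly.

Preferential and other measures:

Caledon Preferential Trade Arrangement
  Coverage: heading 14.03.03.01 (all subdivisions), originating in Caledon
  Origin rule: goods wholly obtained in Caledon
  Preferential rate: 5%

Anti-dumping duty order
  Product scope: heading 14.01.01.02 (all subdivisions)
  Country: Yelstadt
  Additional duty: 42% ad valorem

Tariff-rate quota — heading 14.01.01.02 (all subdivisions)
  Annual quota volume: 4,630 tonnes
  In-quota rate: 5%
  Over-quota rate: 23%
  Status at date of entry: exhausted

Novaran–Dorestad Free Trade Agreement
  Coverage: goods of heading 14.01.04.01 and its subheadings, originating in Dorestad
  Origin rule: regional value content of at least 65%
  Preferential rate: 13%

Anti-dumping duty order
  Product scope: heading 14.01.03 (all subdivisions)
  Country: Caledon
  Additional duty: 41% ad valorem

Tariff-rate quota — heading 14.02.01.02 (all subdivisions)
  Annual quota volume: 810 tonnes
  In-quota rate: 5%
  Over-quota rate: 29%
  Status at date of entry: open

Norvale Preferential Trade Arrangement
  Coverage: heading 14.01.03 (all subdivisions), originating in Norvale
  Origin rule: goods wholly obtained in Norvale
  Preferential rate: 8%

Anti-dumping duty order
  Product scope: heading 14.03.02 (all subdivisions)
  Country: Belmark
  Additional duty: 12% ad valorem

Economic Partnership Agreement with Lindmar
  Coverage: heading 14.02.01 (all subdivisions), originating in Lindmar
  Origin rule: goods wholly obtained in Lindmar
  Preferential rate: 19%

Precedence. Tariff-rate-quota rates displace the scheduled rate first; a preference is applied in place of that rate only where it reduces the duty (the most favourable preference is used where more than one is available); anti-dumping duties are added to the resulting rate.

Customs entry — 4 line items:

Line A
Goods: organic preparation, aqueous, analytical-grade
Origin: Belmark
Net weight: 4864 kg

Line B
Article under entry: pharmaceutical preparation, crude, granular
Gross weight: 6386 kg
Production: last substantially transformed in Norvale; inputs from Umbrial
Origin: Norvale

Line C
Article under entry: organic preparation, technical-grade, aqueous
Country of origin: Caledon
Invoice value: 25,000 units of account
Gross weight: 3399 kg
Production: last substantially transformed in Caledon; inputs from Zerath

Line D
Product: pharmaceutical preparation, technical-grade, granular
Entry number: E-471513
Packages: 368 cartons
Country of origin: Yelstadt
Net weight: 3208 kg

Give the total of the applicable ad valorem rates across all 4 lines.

Line A: organic → 14.03; aqueous → 14.03.02; analytical-grade → 14.03.02.03. Scheduled 11%. anti-dumping (Belmark, 14.03.02): +12%; total 11% + 12% = 23%. → 23%.
Line B: pharmaceutical → 14.01; granular → 14.01.03; crude → 14.01.03.03. Scheduled 23%. Norvale agreement on 14.01.03: not wholly obtained. → 23%.
Line C: organic → 14.03; aqueous → 14.03.02; technical-grade → 14.03.02.02. Scheduled 29%. Caledon agreement on 14.03.03.01: 14.03.02.02 not covered. → 29%.
Line D: pharmaceutical → 14.01; granular → 14.01.03; technical-grade → 14.01.03.02. Scheduled 30%. No special measure applies. → 30%.
Sum: 23% + 23% + 29% + 30% = 105%.

105%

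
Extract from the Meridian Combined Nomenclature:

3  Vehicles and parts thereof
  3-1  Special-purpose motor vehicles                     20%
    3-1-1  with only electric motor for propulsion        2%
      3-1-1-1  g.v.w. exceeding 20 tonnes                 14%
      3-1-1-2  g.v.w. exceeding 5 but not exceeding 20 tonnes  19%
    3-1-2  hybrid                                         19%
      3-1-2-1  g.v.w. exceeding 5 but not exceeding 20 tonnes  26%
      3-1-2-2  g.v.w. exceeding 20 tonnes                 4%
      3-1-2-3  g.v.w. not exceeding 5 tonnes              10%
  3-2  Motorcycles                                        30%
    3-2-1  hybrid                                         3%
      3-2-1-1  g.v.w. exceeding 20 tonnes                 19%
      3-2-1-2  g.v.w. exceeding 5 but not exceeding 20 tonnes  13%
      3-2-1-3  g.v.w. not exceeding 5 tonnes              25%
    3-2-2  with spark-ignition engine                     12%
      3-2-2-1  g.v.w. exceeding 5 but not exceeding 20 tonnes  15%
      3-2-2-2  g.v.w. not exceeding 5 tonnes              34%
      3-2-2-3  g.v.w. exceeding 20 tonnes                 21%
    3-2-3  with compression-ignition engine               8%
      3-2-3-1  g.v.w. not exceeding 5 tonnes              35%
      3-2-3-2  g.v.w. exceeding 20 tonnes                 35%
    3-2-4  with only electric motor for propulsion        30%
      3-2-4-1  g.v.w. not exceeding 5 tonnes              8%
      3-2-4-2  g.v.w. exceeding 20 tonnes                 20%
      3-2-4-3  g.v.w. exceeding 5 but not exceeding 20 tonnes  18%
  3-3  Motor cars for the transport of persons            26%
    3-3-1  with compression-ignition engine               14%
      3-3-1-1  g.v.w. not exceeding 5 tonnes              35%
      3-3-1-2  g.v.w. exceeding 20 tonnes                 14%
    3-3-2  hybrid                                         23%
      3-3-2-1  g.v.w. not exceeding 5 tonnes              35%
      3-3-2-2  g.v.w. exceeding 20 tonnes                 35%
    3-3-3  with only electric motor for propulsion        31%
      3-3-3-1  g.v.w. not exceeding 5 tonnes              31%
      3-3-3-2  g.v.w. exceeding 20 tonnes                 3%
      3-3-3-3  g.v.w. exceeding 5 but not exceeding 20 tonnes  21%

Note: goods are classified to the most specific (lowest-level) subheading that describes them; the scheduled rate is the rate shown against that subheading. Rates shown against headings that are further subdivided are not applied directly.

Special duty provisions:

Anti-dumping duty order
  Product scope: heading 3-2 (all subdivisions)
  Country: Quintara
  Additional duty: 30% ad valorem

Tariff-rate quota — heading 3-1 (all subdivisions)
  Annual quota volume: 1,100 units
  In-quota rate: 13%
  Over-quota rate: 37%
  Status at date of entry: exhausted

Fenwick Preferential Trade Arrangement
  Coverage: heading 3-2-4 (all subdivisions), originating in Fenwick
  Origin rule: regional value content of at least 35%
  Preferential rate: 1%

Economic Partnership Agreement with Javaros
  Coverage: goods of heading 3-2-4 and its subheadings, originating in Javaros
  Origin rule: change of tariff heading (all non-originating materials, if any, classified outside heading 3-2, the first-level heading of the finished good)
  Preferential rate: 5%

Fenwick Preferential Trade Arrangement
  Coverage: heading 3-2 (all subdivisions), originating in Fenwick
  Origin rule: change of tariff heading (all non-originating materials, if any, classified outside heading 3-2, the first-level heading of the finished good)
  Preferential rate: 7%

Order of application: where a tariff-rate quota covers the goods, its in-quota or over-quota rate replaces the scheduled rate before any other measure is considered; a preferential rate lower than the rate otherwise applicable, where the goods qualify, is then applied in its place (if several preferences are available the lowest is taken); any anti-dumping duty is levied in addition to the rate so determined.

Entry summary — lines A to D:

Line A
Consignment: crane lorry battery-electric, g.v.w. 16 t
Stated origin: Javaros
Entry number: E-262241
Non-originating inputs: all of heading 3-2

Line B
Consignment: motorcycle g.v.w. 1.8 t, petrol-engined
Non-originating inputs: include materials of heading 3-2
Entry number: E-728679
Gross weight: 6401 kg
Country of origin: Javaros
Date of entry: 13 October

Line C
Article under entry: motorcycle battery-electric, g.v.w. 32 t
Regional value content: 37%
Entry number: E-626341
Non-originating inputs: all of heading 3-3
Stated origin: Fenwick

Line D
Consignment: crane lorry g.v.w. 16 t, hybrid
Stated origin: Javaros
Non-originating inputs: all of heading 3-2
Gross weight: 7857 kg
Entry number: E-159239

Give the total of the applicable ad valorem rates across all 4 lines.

Line A: crane lorry → 3-1; battery-electric → 3-1-1; g.v.w. 16 t → 3-1-1-2. Scheduled 19%. quota on 3-1 exhausted → over-quota 37%; Javaros agreement on 3-2-4: 3-1-1-2 not covered. → 37%.
Line B: motorcycle → 3-2; petrol-engined → 3-2-2; g.v.w. 1.8 t → 3-2-2-2. Scheduled 34%. Javaros agreement on 3-2-4: 3-2-2-2 not covered. → 34%.
Line C: motorcycle → 3-2; battery-electric → 3-2-4; g.v.w. 32 t → 3-2-4-2. Scheduled 20%. Fenwick agreement on 3-2-4: RVC ≥ 35% → 1% available; Fenwick agreement on 3-2: CTH met → 7% available; preferential 1%. → 1%.
Line D: crane lorry → 3-1; hybrid → 3-1-2; g.v.w. 16 t → 3-1-2-1. Scheduled 26%. quota on 3-1 exhausted → over-quota 37%; Javaros agreement on 3-2-4: 3-1-2-1 not covered. → 37%.
Sum: 37% + 34% + 1% + 37% = 109%.

109%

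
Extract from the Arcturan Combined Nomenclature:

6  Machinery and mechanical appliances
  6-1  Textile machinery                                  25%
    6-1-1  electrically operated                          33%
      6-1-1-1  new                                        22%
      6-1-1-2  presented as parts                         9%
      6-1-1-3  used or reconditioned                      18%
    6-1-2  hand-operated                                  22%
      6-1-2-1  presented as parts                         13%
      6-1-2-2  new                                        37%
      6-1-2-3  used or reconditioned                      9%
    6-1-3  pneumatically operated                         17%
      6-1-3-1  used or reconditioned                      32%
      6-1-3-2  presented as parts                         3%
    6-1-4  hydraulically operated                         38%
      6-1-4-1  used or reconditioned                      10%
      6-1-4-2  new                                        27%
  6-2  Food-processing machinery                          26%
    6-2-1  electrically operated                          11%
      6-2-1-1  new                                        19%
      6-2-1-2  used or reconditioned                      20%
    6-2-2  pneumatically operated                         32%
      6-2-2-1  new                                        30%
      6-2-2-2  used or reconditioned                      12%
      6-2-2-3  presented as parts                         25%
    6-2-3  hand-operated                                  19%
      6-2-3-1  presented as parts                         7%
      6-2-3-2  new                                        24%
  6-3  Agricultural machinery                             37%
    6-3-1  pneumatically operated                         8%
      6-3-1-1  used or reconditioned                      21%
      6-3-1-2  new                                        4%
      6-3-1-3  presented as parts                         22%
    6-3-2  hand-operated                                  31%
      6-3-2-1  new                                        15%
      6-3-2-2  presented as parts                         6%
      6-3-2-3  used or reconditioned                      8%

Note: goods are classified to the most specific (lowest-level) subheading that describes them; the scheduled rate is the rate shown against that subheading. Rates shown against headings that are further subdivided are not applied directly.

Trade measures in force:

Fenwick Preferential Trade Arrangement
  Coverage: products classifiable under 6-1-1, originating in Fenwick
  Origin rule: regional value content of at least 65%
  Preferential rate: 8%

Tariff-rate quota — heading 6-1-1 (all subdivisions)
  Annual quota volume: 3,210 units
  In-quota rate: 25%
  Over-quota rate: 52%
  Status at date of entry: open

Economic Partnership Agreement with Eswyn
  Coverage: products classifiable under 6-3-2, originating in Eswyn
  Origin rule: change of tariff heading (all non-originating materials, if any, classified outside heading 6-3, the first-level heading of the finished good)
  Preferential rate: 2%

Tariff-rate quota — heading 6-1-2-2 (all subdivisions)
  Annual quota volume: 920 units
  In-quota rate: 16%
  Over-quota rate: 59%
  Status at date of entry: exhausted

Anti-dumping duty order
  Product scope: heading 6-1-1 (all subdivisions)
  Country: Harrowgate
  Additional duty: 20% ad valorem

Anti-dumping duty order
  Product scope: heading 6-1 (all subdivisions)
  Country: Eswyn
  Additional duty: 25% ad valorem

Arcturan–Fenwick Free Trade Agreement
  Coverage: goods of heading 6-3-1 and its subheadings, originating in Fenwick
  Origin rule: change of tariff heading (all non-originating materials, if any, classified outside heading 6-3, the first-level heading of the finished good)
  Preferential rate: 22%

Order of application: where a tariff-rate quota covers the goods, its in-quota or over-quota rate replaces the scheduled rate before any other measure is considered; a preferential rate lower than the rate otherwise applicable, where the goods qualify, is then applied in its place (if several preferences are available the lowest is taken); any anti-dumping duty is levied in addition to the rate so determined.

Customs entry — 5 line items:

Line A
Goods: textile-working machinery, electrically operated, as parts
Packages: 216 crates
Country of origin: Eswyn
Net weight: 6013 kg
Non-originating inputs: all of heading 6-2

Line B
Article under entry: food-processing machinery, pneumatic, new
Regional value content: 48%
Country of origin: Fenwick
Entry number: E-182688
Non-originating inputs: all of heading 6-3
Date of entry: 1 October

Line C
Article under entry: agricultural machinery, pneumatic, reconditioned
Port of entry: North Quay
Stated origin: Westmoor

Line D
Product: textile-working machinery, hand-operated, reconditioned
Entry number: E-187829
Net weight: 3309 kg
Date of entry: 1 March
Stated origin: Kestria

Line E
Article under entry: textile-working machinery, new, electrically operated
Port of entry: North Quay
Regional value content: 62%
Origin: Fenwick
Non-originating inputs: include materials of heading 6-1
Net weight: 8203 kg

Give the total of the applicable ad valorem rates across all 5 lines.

135%

Line A: textile-working → 6-1; electrically operated → 6-1-1; as parts → 6-1-1-2. Scheduled 9%. quota on 6-1-1 open → in-quota 25%; Eswyn agreement on 6-3-2: 6-1-1-2 not covered; anti-dumping (Eswyn, 6-1): +25%; total 25% + 25% = 50%. → 50%.
Line B: food-processing → 6-2; pneumatic → 6-2-2; new → 6-2-2-1. Scheduled 30%. Fenwick agreement on 6-1-1: 6-2-2-1 not covered; Fenwick agreement on 6-3-1: 6-2-2-1 not covered. → 30%.
Line C: agricultural → 6-3; pneumatic → 6-3-1; reconditioned → 6-3-1-1. Scheduled 21%. No special measure applies. → 21%.
Line D: textile-working → 6-1; hand-operated → 6-1-2; reconditioned → 6-1-2-3. Scheduled 9%. No special measure applies. → 9%.
Line E: textile-working → 6-1; electrically operated → 6-1-1; new → 6-1-1-1. Scheduled 22%. quota on 6-1-1 open → in-quota 25%; Fenwick agreement on 6-1-1: RVC < 65%; Fenwick agreement on 6-3-1: 6-1-1-1 not covered. → 25%.
Sum: 50% + 30% + 21% + 9% + 25% = 135%.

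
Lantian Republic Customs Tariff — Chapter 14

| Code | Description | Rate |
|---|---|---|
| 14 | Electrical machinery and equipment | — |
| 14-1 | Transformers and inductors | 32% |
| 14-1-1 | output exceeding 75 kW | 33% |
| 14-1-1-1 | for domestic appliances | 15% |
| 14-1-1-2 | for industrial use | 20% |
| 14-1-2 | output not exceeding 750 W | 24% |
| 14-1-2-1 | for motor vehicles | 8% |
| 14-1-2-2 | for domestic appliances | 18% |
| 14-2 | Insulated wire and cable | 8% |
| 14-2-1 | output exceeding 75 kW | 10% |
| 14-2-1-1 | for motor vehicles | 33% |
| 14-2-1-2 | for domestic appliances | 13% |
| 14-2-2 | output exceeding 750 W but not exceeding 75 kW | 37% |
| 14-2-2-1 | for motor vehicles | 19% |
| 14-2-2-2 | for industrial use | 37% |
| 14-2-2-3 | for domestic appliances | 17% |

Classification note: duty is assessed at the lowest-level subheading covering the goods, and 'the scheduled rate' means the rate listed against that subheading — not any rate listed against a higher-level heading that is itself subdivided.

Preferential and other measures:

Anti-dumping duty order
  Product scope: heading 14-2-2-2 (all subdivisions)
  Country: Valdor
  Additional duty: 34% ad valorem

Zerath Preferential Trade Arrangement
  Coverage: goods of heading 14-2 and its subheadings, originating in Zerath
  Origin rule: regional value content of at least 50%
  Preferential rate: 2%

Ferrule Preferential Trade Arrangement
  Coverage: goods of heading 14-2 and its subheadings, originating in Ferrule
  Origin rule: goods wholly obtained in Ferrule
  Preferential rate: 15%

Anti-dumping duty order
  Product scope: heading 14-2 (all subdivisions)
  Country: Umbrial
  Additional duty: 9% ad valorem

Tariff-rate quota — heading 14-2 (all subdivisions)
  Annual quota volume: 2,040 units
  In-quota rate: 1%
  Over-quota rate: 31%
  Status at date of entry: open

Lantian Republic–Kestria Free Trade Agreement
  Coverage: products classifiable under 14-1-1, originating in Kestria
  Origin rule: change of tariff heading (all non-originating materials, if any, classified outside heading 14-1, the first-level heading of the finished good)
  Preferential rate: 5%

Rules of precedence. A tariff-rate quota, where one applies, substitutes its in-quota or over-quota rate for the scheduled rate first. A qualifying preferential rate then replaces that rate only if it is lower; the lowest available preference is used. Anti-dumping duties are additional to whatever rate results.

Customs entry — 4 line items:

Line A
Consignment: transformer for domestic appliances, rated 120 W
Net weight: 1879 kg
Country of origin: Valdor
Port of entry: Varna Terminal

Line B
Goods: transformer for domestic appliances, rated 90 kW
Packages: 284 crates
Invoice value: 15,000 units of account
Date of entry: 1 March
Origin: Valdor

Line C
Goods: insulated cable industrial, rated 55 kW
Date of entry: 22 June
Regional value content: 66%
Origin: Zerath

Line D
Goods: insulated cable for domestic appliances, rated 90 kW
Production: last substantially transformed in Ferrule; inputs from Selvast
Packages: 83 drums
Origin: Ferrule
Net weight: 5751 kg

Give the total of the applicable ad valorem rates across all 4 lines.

35%

Line A: transformer → 14-1; rated 120 W → 14-1-2; for domestic appliances → 14-1-2-2. Scheduled 18%. No special measure applies. → 18%.
Line B: transformer → 14-1; rated 90 kW → 14-1-1; for domestic appliances → 14-1-1-1. Scheduled 15%. No special measure applies. → 15%.
Line C: insulated cable → 14-2; rated 55 kW → 14-2-2; industrial → 14-2-2-2. Scheduled 37%. quota on 14-2 open → in-quota 1%; Zerath agreement on 14-2: RVC ≥ 50% → 2% available; preference 2% not lower than 1% → no reduction. → 1%.
Line D: insulated cable → 14-2; rated 90 kW → 14-2-1; for domestic appliances → 14-2-1-2. Scheduled 13%. quota on 14-2 open → in-quota 1%; Ferrule agreement on 14-2: not wholly obtained. → 1%.
Sum: 18% + 15% + 1% + 1% = 35%.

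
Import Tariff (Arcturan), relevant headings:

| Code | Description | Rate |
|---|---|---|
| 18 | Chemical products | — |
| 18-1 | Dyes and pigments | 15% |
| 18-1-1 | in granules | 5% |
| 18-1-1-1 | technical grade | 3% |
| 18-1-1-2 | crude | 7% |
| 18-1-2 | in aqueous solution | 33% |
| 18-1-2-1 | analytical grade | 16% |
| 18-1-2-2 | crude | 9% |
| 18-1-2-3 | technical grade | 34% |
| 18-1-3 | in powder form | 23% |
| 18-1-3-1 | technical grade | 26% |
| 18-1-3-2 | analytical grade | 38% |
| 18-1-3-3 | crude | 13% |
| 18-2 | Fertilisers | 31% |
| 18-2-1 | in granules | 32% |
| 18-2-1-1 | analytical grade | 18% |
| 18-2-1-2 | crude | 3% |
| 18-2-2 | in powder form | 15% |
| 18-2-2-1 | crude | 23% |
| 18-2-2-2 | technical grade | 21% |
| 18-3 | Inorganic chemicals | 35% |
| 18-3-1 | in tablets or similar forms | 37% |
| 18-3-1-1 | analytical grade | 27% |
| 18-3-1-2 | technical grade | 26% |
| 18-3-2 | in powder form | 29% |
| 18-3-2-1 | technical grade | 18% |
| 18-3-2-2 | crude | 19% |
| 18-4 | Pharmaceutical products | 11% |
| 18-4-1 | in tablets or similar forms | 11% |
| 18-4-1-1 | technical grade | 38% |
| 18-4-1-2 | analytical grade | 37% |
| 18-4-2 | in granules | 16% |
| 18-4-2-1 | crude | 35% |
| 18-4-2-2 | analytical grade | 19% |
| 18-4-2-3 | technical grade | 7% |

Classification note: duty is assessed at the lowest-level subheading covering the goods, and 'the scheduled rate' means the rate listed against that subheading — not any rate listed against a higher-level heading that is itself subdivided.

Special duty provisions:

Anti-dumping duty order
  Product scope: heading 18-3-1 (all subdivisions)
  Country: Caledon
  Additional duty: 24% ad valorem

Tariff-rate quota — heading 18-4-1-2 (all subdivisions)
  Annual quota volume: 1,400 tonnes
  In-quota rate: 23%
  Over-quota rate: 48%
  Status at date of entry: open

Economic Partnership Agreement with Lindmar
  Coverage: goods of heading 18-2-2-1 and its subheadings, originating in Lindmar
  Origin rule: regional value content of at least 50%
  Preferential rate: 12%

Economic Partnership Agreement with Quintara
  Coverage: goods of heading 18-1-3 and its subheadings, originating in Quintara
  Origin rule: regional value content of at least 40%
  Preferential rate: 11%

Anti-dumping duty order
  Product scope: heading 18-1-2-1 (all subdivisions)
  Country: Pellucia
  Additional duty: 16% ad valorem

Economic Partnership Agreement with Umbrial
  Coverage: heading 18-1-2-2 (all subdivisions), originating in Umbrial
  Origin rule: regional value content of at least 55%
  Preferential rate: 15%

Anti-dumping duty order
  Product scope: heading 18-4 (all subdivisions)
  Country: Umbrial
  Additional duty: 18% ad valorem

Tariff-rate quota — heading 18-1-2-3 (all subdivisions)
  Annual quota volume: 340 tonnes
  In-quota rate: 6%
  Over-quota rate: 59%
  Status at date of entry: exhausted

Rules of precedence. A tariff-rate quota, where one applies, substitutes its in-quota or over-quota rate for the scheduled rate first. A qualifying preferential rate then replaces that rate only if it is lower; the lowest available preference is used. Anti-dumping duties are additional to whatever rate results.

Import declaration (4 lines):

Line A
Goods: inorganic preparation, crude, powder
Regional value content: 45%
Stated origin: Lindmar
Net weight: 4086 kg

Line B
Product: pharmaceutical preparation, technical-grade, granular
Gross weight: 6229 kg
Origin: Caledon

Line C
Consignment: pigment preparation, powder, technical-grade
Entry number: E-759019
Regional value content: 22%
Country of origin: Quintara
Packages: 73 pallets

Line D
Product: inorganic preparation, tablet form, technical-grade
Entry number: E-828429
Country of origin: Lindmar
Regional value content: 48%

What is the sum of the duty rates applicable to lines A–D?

78%

Line A: inorganic → 18-3; powder → 18-3-2; crude → 18-3-2-2. Scheduled 19%. Lindmar agreement on 18-2-2-1: 18-3-2-2 not covered. → 19%.
Line B: pharmaceutical → 18-4; granular → 18-4-2; technical-grade → 18-4-2-3. Scheduled 7%. No special measure applies. → 7%.
Line C: pigment → 18-1; powder → 18-1-3; technical-grade → 18-1-3-1. Scheduled 26%. Quintara agreement on 18-1-3: RVC < 40%. → 26%.
Line D: inorganic → 18-3; tablet form → 18-3-1; technical-grade → 18-3-1-2. Scheduled 26%. Lindmar agreement on 18-2-2-1: 18-3-1-2 not covered. → 26%.
Sum: 19% + 7% + 26% + 26% = 78%.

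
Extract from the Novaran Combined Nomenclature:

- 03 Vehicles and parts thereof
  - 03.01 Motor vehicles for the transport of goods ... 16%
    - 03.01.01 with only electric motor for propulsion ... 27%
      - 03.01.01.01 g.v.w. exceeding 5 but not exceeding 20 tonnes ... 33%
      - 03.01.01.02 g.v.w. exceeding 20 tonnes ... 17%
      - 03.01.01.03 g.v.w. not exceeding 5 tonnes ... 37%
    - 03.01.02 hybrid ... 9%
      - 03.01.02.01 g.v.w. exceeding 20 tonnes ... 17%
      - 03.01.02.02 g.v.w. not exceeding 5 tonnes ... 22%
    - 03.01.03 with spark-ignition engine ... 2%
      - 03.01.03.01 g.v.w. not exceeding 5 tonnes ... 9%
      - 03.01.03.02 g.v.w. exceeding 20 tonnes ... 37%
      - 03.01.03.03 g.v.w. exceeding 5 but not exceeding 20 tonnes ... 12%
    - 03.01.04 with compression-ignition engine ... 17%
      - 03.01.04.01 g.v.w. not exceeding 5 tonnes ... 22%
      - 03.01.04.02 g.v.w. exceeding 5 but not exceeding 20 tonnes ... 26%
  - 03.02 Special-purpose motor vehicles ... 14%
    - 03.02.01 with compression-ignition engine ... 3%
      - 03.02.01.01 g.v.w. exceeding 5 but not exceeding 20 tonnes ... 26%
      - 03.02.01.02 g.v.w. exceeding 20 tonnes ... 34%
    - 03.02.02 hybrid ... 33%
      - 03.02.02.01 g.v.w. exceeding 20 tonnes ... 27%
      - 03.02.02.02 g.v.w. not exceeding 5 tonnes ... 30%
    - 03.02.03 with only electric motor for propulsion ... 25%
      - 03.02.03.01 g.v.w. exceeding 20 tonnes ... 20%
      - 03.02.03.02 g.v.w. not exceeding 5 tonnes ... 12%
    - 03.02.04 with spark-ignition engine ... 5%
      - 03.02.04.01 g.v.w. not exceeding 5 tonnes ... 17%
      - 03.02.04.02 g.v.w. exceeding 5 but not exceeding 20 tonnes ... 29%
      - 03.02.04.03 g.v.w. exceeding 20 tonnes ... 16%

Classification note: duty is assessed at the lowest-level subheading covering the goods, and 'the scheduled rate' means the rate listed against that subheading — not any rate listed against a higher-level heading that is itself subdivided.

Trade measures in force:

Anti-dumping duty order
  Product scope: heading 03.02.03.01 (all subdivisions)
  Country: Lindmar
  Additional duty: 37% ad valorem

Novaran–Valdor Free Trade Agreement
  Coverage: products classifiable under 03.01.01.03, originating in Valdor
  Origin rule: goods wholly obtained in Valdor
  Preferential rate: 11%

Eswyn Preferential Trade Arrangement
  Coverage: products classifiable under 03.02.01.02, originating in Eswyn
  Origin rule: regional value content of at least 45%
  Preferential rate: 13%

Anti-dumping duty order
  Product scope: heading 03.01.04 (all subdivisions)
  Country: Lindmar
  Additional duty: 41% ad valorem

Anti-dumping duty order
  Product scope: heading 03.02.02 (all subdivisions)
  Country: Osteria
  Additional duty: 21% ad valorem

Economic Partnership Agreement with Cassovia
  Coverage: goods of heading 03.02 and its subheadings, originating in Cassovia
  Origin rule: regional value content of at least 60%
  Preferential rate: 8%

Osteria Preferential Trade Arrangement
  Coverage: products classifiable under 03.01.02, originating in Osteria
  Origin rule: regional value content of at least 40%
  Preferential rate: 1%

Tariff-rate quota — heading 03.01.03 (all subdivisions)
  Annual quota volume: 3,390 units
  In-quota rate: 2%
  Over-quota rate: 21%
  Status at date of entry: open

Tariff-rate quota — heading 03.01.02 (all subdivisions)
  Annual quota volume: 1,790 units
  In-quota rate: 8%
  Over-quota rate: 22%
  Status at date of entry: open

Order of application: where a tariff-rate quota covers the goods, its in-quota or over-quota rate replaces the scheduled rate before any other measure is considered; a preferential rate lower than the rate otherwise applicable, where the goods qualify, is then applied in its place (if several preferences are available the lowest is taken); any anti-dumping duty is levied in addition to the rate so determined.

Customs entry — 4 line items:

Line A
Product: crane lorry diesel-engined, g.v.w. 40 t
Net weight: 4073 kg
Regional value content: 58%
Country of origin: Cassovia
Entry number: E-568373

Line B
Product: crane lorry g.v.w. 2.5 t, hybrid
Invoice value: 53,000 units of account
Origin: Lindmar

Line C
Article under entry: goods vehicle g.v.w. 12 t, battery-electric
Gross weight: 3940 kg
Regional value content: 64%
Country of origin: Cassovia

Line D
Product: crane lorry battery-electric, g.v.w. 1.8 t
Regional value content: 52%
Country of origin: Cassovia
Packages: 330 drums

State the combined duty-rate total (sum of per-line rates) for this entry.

109%

Line A: crane lorry → 03.02; diesel-engined → 03.02.01; g.v.w. 40 t → 03.02.01.02. Scheduled 34%. Cassovia agreement on 03.02: RVC < 60%. → 34%.
Line B: crane lorry → 03.02; hybrid → 03.02.02; g.v.w. 2.5 t → 03.02.02.02. Scheduled 30%. No special measure applies. → 30%.
Line C: goods vehicle → 03.01; battery-electric → 03.01.01; g.v.w. 12 t → 03.01.01.01. Scheduled 33%. Cassovia agreement on 03.02: 03.01.01.01 not covered. → 33%.
Line D: crane lorry → 03.02; battery-electric → 03.02.03; g.v.w. 1.8 t → 03.02.03.02. Scheduled 12%. Cassovia agreement on 03.02: RVC < 60%. → 12%.
Sum: 34% + 30% + 33% + 12% = 109%.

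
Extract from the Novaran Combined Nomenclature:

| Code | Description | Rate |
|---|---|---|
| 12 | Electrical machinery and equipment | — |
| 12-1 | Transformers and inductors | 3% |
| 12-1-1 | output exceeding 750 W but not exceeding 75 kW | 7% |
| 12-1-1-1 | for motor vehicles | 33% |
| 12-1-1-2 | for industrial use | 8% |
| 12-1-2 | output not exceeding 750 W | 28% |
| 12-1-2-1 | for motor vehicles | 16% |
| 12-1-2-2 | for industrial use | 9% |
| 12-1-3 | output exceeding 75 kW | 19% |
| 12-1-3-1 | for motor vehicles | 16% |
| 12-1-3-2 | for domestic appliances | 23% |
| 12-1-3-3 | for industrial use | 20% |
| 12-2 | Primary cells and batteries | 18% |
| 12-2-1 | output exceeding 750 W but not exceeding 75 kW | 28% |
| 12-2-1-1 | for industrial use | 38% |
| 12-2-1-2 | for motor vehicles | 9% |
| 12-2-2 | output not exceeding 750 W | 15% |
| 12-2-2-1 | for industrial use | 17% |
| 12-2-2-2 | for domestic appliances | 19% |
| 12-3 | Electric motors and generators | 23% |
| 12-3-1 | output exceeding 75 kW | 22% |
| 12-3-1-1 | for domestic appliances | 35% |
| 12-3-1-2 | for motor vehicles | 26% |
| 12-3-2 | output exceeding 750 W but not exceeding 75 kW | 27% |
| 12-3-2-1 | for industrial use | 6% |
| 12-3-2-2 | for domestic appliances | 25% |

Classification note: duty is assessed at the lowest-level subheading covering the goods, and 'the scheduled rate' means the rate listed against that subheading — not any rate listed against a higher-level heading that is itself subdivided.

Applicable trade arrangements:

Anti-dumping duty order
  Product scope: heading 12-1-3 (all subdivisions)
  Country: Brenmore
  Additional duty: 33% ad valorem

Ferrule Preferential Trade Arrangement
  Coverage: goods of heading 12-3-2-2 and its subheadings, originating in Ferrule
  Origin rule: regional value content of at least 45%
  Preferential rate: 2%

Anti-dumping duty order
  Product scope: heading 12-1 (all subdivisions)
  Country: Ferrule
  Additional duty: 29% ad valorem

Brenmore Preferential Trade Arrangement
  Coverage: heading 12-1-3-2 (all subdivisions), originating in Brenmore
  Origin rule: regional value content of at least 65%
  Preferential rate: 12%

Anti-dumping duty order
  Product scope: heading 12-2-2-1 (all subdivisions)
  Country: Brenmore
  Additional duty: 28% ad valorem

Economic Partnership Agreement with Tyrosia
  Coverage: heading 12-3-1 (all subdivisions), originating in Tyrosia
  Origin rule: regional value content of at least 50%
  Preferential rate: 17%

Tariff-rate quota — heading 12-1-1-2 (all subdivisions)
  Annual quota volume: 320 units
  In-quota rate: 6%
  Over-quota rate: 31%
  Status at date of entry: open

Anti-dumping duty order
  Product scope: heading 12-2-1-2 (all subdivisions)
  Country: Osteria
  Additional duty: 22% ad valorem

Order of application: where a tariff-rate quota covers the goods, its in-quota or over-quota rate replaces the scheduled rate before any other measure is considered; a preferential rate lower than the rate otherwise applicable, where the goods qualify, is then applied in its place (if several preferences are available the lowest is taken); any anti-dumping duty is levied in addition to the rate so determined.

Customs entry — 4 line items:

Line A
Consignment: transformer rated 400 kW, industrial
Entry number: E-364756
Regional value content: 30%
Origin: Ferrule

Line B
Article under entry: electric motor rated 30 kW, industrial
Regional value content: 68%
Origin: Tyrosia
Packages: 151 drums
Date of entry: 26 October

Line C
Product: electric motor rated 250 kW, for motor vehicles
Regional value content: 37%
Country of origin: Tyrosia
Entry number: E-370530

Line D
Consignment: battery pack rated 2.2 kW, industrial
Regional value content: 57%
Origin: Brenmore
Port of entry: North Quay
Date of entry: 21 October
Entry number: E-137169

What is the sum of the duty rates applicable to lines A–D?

Line A: transformer → 12-1; rated 400 kW → 12-1-3; industrial → 12-1-3-3. Scheduled 20%. Ferrule agreement on 12-3-2-2: 12-1-3-3 not covered; anti-dumping (Ferrule, 12-1): +29%; total 20% + 29% = 49%. → 49%.
Line B: electric motor → 12-3; rated 30 kW → 12-3-2; industrial → 12-3-2-1. Scheduled 6%. Tyrosia agreement on 12-3-1: 12-3-2-1 not covered. → 6%.
Line C: electric motor → 12-3; rated 250 kW → 12-3-1; for motor vehicles → 12-3-1-2. Scheduled 26%. Tyrosia agreement on 12-3-1: RVC < 50%. → 26%.
Line D: battery pack → 12-2; rated 2.2 kW → 12-2-1; industrial → 12-2-1-1. Scheduled 38%. Brenmore agreement on 12-1-3-2: 12-2-1-1 not covered. → 38%.
Sum: 49% + 6% + 26% + 38% = 119%.

119%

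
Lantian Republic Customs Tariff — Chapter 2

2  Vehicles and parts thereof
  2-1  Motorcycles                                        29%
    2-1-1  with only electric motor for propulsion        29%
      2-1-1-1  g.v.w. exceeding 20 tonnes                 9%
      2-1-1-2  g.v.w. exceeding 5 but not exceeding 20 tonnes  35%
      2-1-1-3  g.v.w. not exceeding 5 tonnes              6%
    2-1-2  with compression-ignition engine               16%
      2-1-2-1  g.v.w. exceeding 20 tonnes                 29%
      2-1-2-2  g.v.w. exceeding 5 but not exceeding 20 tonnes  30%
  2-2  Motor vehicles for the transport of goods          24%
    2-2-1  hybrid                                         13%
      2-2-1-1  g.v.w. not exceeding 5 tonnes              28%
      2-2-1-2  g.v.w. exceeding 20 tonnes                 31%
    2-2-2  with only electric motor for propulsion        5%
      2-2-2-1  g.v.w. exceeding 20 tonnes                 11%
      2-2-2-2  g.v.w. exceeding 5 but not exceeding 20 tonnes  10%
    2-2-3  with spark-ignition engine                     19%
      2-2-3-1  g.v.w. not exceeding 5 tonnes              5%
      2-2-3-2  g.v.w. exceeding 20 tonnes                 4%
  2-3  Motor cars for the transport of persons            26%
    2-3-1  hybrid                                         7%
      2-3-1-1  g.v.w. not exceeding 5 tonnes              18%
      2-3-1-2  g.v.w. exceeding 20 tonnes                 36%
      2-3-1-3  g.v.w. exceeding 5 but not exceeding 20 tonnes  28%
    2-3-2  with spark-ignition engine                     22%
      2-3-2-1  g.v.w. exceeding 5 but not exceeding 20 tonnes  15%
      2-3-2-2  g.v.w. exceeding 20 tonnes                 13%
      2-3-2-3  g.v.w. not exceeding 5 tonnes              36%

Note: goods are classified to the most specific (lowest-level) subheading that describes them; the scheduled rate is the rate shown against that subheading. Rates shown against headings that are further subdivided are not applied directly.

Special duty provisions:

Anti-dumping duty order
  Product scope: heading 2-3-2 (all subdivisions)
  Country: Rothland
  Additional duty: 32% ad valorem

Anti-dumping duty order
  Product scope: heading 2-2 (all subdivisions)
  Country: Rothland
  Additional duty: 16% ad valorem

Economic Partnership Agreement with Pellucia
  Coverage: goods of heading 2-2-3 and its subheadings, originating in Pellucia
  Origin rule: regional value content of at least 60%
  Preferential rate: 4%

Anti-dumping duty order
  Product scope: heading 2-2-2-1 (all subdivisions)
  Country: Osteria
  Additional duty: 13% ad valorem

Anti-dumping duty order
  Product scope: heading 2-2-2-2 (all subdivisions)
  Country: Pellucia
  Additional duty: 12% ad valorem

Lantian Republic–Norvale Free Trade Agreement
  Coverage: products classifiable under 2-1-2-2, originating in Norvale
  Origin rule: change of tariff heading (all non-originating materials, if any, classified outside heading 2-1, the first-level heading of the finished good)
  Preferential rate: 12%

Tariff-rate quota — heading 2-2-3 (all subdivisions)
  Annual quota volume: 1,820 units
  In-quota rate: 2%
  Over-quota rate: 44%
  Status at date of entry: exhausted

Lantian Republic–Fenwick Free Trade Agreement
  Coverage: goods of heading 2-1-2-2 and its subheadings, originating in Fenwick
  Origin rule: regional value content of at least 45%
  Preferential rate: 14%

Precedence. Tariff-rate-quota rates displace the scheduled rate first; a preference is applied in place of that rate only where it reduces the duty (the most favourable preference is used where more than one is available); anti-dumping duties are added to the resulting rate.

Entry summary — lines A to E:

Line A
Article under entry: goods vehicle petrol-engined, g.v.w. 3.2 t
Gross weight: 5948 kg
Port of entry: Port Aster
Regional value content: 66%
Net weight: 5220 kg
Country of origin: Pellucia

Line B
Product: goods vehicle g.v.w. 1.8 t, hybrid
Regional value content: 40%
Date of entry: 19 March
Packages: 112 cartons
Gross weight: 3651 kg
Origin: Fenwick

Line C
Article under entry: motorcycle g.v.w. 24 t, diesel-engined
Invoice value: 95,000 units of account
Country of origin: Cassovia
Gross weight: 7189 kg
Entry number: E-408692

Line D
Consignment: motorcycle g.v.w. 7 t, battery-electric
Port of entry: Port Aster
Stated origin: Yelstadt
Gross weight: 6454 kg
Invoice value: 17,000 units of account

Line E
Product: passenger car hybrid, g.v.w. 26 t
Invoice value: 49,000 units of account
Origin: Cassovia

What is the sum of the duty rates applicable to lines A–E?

Line A: goods vehicle → 2-2; petrol-engined → 2-2-3; g.v.w. 3.2 t → 2-2-3-1. Scheduled 5%. quota on 2-2-3 exhausted → over-quota 44%; Pellucia agreement on 2-2-3: RVC ≥ 60% → 4% available; preferential 4%. → 4%.
Line B: goods vehicle → 2-2; hybrid → 2-2-1; g.v.w. 1.8 t → 2-2-1-1. Scheduled 28%. Fenwick agreement on 2-1-2-2: 2-2-1-1 not covered. → 28%.
Line C: motorcycle → 2-1; diesel-engined → 2-1-2; g.v.w. 24 t → 2-1-2-1. Scheduled 29%. No special measure applies. → 29%.
Line D: motorcycle → 2-1; battery-electric → 2-1-1; g.v.w. 7 t → 2-1-1-2. Scheduled 35%. No special measure applies. → 35%.
Line E: passenger car → 2-3; hybrid → 2-3-1; g.v.w. 26 t → 2-3-1-2. Scheduled 36%. No special measure applies. → 36%.
Sum: 4% + 28% + 29% + 35% + 36% = 132%.

132%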